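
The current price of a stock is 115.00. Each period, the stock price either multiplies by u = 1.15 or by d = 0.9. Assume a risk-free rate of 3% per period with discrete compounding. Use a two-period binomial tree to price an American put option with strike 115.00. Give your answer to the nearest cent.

5.36

Risk-neutral probability p = (1 + 0.03 − 0.9)/(1.15 − 0.9) = 0.1300/0.2500 = 0.5200
Terminal stock prices: S_uu = 152.1, S_ud = 119, S_dd = 93.15
Terminal payoffs (K − S): max(-37.09, 0) = 0, max(-4.025, 0) = 0, max(21.85, 0) = 21.85
Node u (S = 132.2): continuation = 1/1.03·[0.5200·0.0000 + 0.4800·0.0000] = 0.0000; exercise value = 0.0000 ≤ continuation, so V_u = 0.0000
Node d (S = 103.5): continuation = 1/1.03·[0.5200·0.0000 + 0.4800·21.8500] = 10.1825; exercise value = 11.5000 > continuation, so V_d = 11.5000 (exercise)
Node 0 (S = 115): continuation = 1/1.03·[0.5200·0.0000 + 0.4800·11.5000] = 5.3592; exercise value = 0.0000 ≤ continuation, so V_0 = 5.3592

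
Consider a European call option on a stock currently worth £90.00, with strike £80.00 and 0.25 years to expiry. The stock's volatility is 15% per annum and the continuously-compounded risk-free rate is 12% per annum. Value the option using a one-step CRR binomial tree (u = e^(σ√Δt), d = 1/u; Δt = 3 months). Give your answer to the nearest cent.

£12.36

CRR parameters: u = e^(σ√Δt) = e^(0.15·√0.25) = 1.0779, d = 1/u = 0.9277
Per-period rate: rΔt = 0.12·0.25 = 0.03, so R = e^0.03 = 1.0305
Risk-neutral probability p = (e^0.03 − 0.9277)/(1.0779 − 0.9277) = 0.1027/0.1501 = 0.6841
Terminal stock prices: S_u = 97.01, S_d = 83.5
Terminal payoffs (S − K): max(17.01, 0) = 17.01, max(3.497, 0) = 3.497
Node 0 (S = 90): V_0 = e^(−0.03)·[0.6841·17.0096 + 0.3159·3.4969] = 12.3644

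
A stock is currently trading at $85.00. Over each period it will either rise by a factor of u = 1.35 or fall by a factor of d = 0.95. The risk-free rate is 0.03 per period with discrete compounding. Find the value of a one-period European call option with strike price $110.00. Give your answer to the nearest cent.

Risk-neutral probability p = (1 + 0.03 − 0.95)/(1.35 − 0.95) = 0.0800/0.4000 = 0.2000
Terminal stock prices: S_u = 114.8, S_d = 80.75
Terminal payoffs (S − K): max(4.75, 0) = 4.75, max(-29.25, 0) = 0
Node 0 (S = 85): V_0 = 1/1.03·[0.2000·4.7500 + 0.8000·0.0000] = 0.9223

$0.92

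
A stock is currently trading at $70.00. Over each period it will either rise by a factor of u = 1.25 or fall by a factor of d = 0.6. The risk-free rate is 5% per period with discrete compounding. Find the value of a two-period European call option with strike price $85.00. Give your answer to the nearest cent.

Risk-neutral probability p = (1 + 0.05 − 0.6)/(1.25 − 0.6) = 0.4500/0.6500 = 0.6923
Terminal stock prices: S_uu = 109.4, S_ud = 52.5, S_dd = 25.2
Terminal payoffs (S − K): max(24.38, 0) = 24.38, max(-32.5, 0) = 0, max(-59.8, 0) = 0
Node u (S = 87.5): V_u = 1/1.05·[0.6923·24.3750 + 0.3077·0.0000] = 16.0714
Node d (S = 42): V_d = 1/1.05·[0.6923·0.0000 + 0.3077·0.0000] = 0.0000
Node 0 (S = 70): V_0 = 1/1.05·[0.6923·16.0714 + 0.3077·0.0000] = 10.5965

$10.60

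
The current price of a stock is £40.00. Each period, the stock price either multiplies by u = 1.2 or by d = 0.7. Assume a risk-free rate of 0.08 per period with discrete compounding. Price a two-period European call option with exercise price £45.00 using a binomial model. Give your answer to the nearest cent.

Risk-neutral probability p = (1 + 0.08 − 0.7)/(1.2 − 0.7) = 0.3800/0.5000 = 0.7600
Terminal stock prices: S_uu = 57.6, S_ud = 33.6, S_dd = 19.6
Terminal payoffs (S − K): max(12.6, 0) = 12.6, max(-11.4, 0) = 0, max(-25.4, 0) = 0
Node u (S = 48): V_u = 1/1.08·[0.7600·12.6000 + 0.2400·0.0000] = 8.8667
Node d (S = 28): V_d = 1/1.08·[0.7600·0.0000 + 0.2400·0.0000] = 0.0000
Node 0 (S = 40): V_0 = 1/1.08·[0.7600·8.8667 + 0.2400·0.0000] = 6.2395

£6.24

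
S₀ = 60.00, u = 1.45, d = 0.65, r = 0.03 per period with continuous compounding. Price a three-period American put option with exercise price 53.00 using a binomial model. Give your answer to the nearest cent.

Risk-neutral probability p = (e^0.03 − 0.65)/(1.45 − 0.65) = 0.3805/0.8000 = 0.4756
Terminal stock prices: S_uuu = 182.9, S_uud = 82, S_udd = 36.76, S_ddd = 16.48
Terminal payoffs (K − S): max(-129.9, 0) = 0, max(-29, 0) = 0, max(16.24, 0) = 16.24, max(36.52, 0) = 36.52
Node uu (S = 126.2): continuation = e^(−0.03)·[0.4756·0.0000 + 0.5244·0.0000] = 0.0000; exercise value = 0.0000 ≤ continuation, so V_uu = 0.0000
Node ud (S = 56.55): continuation = e^(−0.03)·[0.4756·0.0000 + 0.5244·16.2425] = 8.2663; exercise value = 0.0000 ≤ continuation, so V_ud = 8.2663
Node dd (S = 25.35): continuation = e^(−0.03)·[0.4756·16.2425 + 0.5244·36.5225] = 26.0836; exercise value = 27.6500 > continuation, so V_dd = 27.6500 (exercise)
Node u (S = 87): continuation = e^(−0.03)·[0.4756·0.0000 + 0.5244·8.2663] = 4.2070; exercise value = 0.0000 ≤ continuation, so V_u = 4.2070
Node d (S = 39): continuation = e^(−0.03)·[0.4756·8.2663 + 0.5244·27.6500] = 17.8870; exercise value = 14.0000 ≤ continuation, so V_d = 17.8870
Node 0 (S = 60): continuation = e^(−0.03)·[0.4756·4.2070 + 0.5244·17.8870] = 11.0449; exercise value = 0.0000 ≤ continuation, so V_0 = 11.0449

11.04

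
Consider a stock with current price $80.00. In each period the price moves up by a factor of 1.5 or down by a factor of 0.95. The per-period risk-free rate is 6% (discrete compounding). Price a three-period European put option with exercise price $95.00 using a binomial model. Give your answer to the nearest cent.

Risk-neutral probability p = (1 + 0.06 − 0.95)/(1.5 − 0.95) = 0.1100/0.5500 = 0.2000
Terminal stock prices: S_uuu = 270, S_uud = 171, S_udd = 108.3, S_ddd = 68.59
Terminal payoffs (K − S): max(-175, 0) = 0, max(-76, 0) = 0, max(-13.3, 0) = 0, max(26.41, 0) = 26.41
Node uu (S = 180): V_uu = 1/1.06·[0.2000·0.0000 + 0.8000·0.0000] = 0.0000
Node ud (S = 114): V_ud = 1/1.06·[0.2000·0.0000 + 0.8000·0.0000] = 0.0000
Node dd (S = 72.2): V_dd = 1/1.06·[0.2000·0.0000 + 0.8000·26.4100] = 19.9321
Node u (S = 120): V_u = 1/1.06·[0.2000·0.0000 + 0.8000·0.0000] = 0.0000
Node d (S = 76): V_d = 1/1.06·[0.2000·0.0000 + 0.8000·19.9321] = 15.0431
Node 0 (S = 80): V_0 = 1/1.06·[0.2000·0.0000 + 0.8000·15.0431] = 11.3533

$11.35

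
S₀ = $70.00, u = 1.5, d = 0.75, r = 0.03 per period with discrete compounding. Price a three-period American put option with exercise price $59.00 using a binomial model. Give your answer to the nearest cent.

$7.26

Risk-neutral probability p = (1 + 0.03 − 0.75)/(1.5 − 0.75) = 0.2800/0.7500 = 0.3733
Terminal stock prices: S_uuu = 236.2, S_uud = 118.1, S_udd = 59.06, S_ddd = 29.53
Terminal payoffs (K − S): max(-177.2, 0) = 0, max(-59.12, 0) = 0, max(-0.0625, 0) = 0, max(29.47, 0) = 29.47
Node uu (S = 157.5): continuation = 1/1.03·[0.3733·0.0000 + 0.6267·0.0000] = 0.0000; exercise value = 0.0000 ≤ continuation, so V_uu = 0.0000
Node ud (S = 78.75): continuation = 1/1.03·[0.3733·0.0000 + 0.6267·0.0000] = 0.0000; exercise value = 0.0000 ≤ continuation, so V_ud = 0.0000
Node dd (S = 39.38): continuation = 1/1.03·[0.3733·0.0000 + 0.6267·29.4688] = 17.9292; exercise value = 19.6250 > continuation, so V_dd = 19.6250 (exercise)
Node u (S = 105): continuation = 1/1.03·[0.3733·0.0000 + 0.6267·0.0000] = 0.0000; exercise value = 0.0000 ≤ continuation, so V_u = 0.0000
Node d (S = 52.5): continuation = 1/1.03·[0.3733·0.0000 + 0.6267·19.6250] = 11.9401; exercise value = 6.5000 ≤ continuation, so V_d = 11.9401
Node 0 (S = 70): continuation = 1/1.03·[0.3733·0.0000 + 0.6267·11.9401] = 7.2645; exercise value = 0.0000 ≤ continuation, so V_0 = 7.2645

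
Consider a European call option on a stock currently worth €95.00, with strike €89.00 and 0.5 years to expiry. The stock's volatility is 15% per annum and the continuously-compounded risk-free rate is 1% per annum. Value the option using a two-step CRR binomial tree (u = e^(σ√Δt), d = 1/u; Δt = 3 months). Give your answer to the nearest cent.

€8.26

CRR parameters: u = e^(σ√Δt) = e^(0.15·√0.25) = 1.0779, d = 1/u = 0.9277
Per-period rate: rΔt = 0.01·0.25 = 0.0025, so R = e^0.0025 = 1.0025
Risk-neutral probability p = (e^0.0025 − 0.9277)/(1.0779 − 0.9277) = 0.0748/0.1501 = 0.4979
Terminal stock prices: S_uu = 110.4, S_ud = 95, S_dd = 81.77
Terminal payoffs (S − K): max(21.37, 0) = 21.37, max(6, 0) = 6, max(-7.233, 0) = 0
Node u (S = 102.4): V_u = e^(−0.0025)·[0.4979·21.3743 + 0.5021·6.0000] = 13.6212
Node d (S = 88.14): V_d = e^(−0.0025)·[0.4979·6.0000 + 0.5021·0.0000] = 2.9801
Node 0 (S = 95): V_0 = e^(−0.0025)·[0.4979·13.6212 + 0.5021·2.9801] = 8.2580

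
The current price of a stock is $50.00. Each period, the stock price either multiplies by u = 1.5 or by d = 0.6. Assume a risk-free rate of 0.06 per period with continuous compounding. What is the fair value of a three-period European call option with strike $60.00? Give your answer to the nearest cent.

$14.68

Risk-neutral probability p = (e^0.06 − 0.6)/(1.5 − 0.6) = 0.4618/0.9000 = 0.5132
Terminal stock prices: S_uuu = 168.8, S_uud = 67.5, S_udd = 27, S_ddd = 10.8
Terminal payoffs (S − K): max(108.8, 0) = 108.8, max(7.5, 0) = 7.5, max(-33, 0) = 0, max(-49.2, 0) = 0
Node uu (S = 112.5): V_uu = e^(−0.06)·[0.5132·108.7500 + 0.4868·7.5000] = 55.9941
Node ud (S = 45): V_ud = e^(−0.06)·[0.5132·7.5000 + 0.4868·0.0000] = 3.6245
Node dd (S = 18): V_dd = e^(−0.06)·[0.5132·0.0000 + 0.4868·0.0000] = 0.0000
Node u (S = 75): V_u = e^(−0.06)·[0.5132·55.9941 + 0.4868·3.6245] = 28.7220
Node d (S = 30): V_d = e^(−0.06)·[0.5132·3.6245 + 0.4868·0.0000] = 1.7516
Node 0 (S = 50): V_0 = e^(−0.06)·[0.5132·28.7220 + 0.4868·1.7516] = 14.6835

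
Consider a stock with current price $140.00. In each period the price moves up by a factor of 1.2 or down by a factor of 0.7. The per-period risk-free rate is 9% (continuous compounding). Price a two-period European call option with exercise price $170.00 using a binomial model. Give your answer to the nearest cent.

$16.40

Risk-neutral probability p = (e^0.09 − 0.7)/(1.2 − 0.7) = 0.3942/0.5000 = 0.7883
Terminal stock prices: S_uu = 201.6, S_ud = 117.6, S_dd = 68.6
Terminal payoffs (S − K): max(31.6, 0) = 31.6, max(-52.4, 0) = 0, max(-101.4, 0) = 0
Node u (S = 168): V_u = e^(−0.09)·[0.7883·31.6000 + 0.2117·0.0000] = 22.7677
Node d (S = 98): V_d = e^(−0.09)·[0.7883·0.0000 + 0.2117·0.0000] = 0.0000
Node 0 (S = 140): V_0 = e^(−0.09)·[0.7883·22.7677 + 0.2117·0.0000] = 16.4040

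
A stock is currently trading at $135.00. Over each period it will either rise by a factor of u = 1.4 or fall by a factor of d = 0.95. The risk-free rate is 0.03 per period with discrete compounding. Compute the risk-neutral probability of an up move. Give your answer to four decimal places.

p = 0.1778

Risk-neutral probability p = (1 + 0.03 − 0.95)/(1.4 − 0.95) = 0.0800/0.4500 = 0.1778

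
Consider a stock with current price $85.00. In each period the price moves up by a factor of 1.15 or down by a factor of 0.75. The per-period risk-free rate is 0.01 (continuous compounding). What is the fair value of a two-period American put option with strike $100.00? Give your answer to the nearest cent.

Risk-neutral probability p = (e^0.01 − 0.75)/(1.15 − 0.75) = 0.2601/0.4000 = 0.6501
Terminal stock prices: S_uu = 112.4, S_ud = 73.31, S_dd = 47.81
Terminal payoffs (K − S): max(-12.41, 0) = 0, max(26.69, 0) = 26.69, max(52.19, 0) = 52.19
Node u (S = 97.75): continuation = e^(−0.01)·[0.6501·0.0000 + 0.3499·26.6875] = 9.2444; exercise value = 2.2500 ≤ continuation, so V_u = 9.2444
Node d (S = 63.75): continuation = e^(−0.01)·[0.6501·26.6875 + 0.3499·52.1875] = 35.2550; exercise value = 36.2500 > continuation, so V_d = 36.2500 (exercise)
Node 0 (S = 85): continuation = e^(−0.01)·[0.6501·9.2444 + 0.3499·36.2500] = 18.5070; exercise value = 15.0000 ≤ continuation, so V_0 = 18.5070

$18.51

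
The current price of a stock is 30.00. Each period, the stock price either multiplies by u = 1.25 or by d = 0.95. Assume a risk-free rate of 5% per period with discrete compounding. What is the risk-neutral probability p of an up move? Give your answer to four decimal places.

Risk-neutral probability p = (1 + 0.05 − 0.95)/(1.25 − 0.95) = 0.1000/0.3000 = 0.3333

p = 0.3333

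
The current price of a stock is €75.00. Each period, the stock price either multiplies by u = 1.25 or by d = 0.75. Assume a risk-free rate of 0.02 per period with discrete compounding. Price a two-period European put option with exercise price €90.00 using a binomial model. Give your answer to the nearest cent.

€19.13

Risk-neutral probability p = (1 + 0.02 − 0.75)/(1.25 − 0.75) = 0.2700/0.5000 = 0.5400
Terminal stock prices: S_uu = 117.2, S_ud = 70.31, S_dd = 42.19
Terminal payoffs (K − S): max(-27.19, 0) = 0, max(19.69, 0) = 19.69, max(47.81, 0) = 47.81
Node u (S = 93.75): V_u = 1/1.02·[0.5400·0.0000 + 0.4600·19.6875] = 8.8787
Node d (S = 56.25): V_d = 1/1.02·[0.5400·19.6875 + 0.4600·47.8125] = 31.9853
Node 0 (S = 75): V_0 = 1/1.02·[0.5400·8.8787 + 0.4600·31.9853] = 19.1252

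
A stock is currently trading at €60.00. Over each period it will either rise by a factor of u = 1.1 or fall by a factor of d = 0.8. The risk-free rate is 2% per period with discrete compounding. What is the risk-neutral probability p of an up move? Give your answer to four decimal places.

p = 0.7333

Risk-neutral probability p = (1 + 0.02 − 0.8)/(1.1 − 0.8) = 0.2200/0.3000 = 0.7333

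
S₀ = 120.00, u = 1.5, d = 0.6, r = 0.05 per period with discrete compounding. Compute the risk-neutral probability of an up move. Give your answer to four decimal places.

Risk-neutral probability p = (1 + 0.05 − 0.6)/(1.5 − 0.6) = 0.4500/0.9000 = 0.5000

p = 0.5000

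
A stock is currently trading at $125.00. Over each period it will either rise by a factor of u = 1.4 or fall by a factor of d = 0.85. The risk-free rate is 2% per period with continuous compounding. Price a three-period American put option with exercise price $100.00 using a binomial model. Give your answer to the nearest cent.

Risk-neutral probability p = (e^0.02 − 0.85)/(1.4 − 0.85) = 0.1702/0.5500 = 0.3095
Terminal stock prices: S_uuu = 343, S_uud = 208.2, S_udd = 126.4, S_ddd = 76.77
Terminal payoffs (K − S): max(-243, 0) = 0, max(-108.2, 0) = 0, max(-26.44, 0) = 0, max(23.23, 0) = 23.23
Node uu (S = 245): continuation = e^(−0.02)·[0.3095·0.0000 + 0.6905·0.0000] = 0.0000; exercise value = 0.0000 ≤ continuation, so V_uu = 0.0000
Node ud (S = 148.8): continuation = e^(−0.02)·[0.3095·0.0000 + 0.6905·0.0000] = 0.0000; exercise value = 0.0000 ≤ continuation, so V_ud = 0.0000
Node dd (S = 90.31): continuation = e^(−0.02)·[0.3095·0.0000 + 0.6905·23.2344] = 15.7266; exercise value = 9.6875 ≤ continuation, so V_dd = 15.7266
Node u (S = 175): continuation = e^(−0.02)·[0.3095·0.0000 + 0.6905·0.0000] = 0.0000; exercise value = 0.0000 ≤ continuation, so V_u = 0.0000
Node d (S = 106.2): continuation = e^(−0.02)·[0.3095·0.0000 + 0.6905·15.7266] = 10.6449; exercise value = 0.0000 ≤ continuation, so V_d = 10.6449
Node 0 (S = 125): continuation = e^(−0.02)·[0.3095·0.0000 + 0.6905·10.6449] = 7.2052; exercise value = 0.0000 ≤ continuation, so V_0 = 7.2052

$7.21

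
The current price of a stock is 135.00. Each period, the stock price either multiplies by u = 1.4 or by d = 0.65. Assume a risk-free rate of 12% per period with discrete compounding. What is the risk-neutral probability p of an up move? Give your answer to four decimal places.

p = 0.6267

Risk-neutral probability p = (1 + 0.12 − 0.65)/(1.4 − 0.65) = 0.4700/0.7500 = 0.6267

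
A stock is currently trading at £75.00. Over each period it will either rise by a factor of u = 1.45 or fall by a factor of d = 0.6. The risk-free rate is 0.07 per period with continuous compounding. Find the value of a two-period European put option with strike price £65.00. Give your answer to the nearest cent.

Risk-neutral probability p = (e^0.07 − 0.6)/(1.45 − 0.6) = 0.4725/0.8500 = 0.5559
Terminal stock prices: S_uu = 157.7, S_ud = 65.25, S_dd = 27
Terminal payoffs (K − S): max(-92.69, 0) = 0, max(-0.25, 0) = 0, max(38, 0) = 38
Node u (S = 108.8): V_u = e^(−0.07)·[0.5559·0.0000 + 0.4441·0.0000] = 0.0000
Node d (S = 45): V_d = e^(−0.07)·[0.5559·0.0000 + 0.4441·38.0000] = 15.7352
Node 0 (S = 75): V_0 = e^(−0.07)·[0.5559·0.0000 + 0.4441·15.7352] = 6.5157

£6.52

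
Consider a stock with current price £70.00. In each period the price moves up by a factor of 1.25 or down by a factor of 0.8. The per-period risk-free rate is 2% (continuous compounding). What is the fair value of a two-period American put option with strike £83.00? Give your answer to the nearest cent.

Risk-neutral probability p = (e^0.02 − 0.8)/(1.25 − 0.8) = 0.2202/0.4500 = 0.4893
Terminal stock prices: S_uu = 109.4, S_ud = 70, S_dd = 44.8
Terminal payoffs (K − S): max(-26.38, 0) = 0, max(13, 0) = 13, max(38.2, 0) = 38.2
Node u (S = 87.5): continuation = e^(−0.02)·[0.4893·0.0000 + 0.5107·13.0000] = 6.5072; exercise value = 0.0000 ≤ continuation, so V_u = 6.5072
Node d (S = 56): continuation = e^(−0.02)·[0.4893·13.0000 + 0.5107·38.2000] = 25.3565; exercise value = 27.0000 > continuation, so V_d = 27.0000 (exercise)
Node 0 (S = 70): continuation = e^(−0.02)·[0.4893·6.5072 + 0.5107·27.0000] = 16.6360; exercise value = 13.0000 ≤ continuation, so V_0 = 16.6360

£16.64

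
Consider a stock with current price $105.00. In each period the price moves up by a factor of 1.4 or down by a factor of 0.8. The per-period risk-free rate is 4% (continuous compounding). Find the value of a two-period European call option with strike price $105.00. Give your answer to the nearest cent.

Risk-neutral probability p = (e^0.04 − 0.8)/(1.4 − 0.8) = 0.2408/0.6000 = 0.4014
Terminal stock prices: S_uu = 205.8, S_ud = 117.6, S_dd = 67.2
Terminal payoffs (S − K): max(100.8, 0) = 100.8, max(12.6, 0) = 12.6, max(-37.8, 0) = 0
Node u (S = 147): V_u = e^(−0.04)·[0.4014·100.8000 + 0.5986·12.6000] = 46.1171
Node d (S = 84): V_d = e^(−0.04)·[0.4014·12.6000 + 0.5986·0.0000] = 4.8587
Node 0 (S = 105): V_0 = e^(−0.04)·[0.4014·46.1171 + 0.5986·4.8587] = 20.5780

$20.58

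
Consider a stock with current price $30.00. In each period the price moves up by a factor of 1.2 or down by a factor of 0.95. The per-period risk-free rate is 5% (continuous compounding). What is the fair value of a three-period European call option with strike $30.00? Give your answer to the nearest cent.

$4.95

Risk-neutral probability p = (e^0.05 − 0.95)/(1.2 − 0.95) = 0.1013/0.2500 = 0.4051
Terminal stock prices: S_uuu = 51.84, S_uud = 41.04, S_udd = 32.49, S_ddd = 25.72
Terminal payoffs (S − K): max(21.84, 0) = 21.84, max(11.04, 0) = 11.04, max(2.49, 0) = 2.49, max(-4.279, 0) = 0
Node uu (S = 43.2): V_uu = e^(−0.05)·[0.4051·21.8400 + 0.5949·11.0400] = 14.6631
Node ud (S = 34.2): V_ud = e^(−0.05)·[0.4051·11.0400 + 0.5949·2.4900] = 5.6631
Node dd (S = 27.07): V_dd = e^(−0.05)·[0.4051·2.4900 + 0.5949·0.0000] = 0.9595
Node u (S = 36): V_u = e^(−0.05)·[0.4051·14.6631 + 0.5949·5.6631] = 8.8549
Node d (S = 28.5): V_d = e^(−0.05)·[0.4051·5.6631 + 0.5949·0.9595] = 2.7251
Node 0 (S = 30): V_0 = e^(−0.05)·[0.4051·8.8549 + 0.5949·2.7251] = 4.9542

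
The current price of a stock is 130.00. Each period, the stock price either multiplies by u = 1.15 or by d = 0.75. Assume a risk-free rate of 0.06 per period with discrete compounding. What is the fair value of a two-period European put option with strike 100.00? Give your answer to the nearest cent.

1.21

Risk-neutral probability p = (1 + 0.06 − 0.75)/(1.15 − 0.75) = 0.3100/0.4000 = 0.7750
Terminal stock prices: S_uu = 171.9, S_ud = 112.1, S_dd = 73.12
Terminal payoffs (K − S): max(-71.92, 0) = 0, max(-12.12, 0) = 0, max(26.88, 0) = 26.88
Node u (S = 149.5): V_u = 1/1.06·[0.7750·0.0000 + 0.2250·0.0000] = 0.0000
Node d (S = 97.5): V_d = 1/1.06·[0.7750·0.0000 + 0.2250·26.8750] = 5.7046
Node 0 (S = 130): V_0 = 1/1.06·[0.7750·0.0000 + 0.2250·5.7046] = 1.2109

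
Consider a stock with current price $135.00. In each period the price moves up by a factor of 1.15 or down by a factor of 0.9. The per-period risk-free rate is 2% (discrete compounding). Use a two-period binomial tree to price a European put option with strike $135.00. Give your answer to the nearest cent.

Risk-neutral probability p = (1 + 0.02 − 0.9)/(1.15 − 0.9) = 0.1200/0.2500 = 0.4800
Terminal stock prices: S_uu = 178.5, S_ud = 139.7, S_dd = 109.4
Terminal payoffs (K − S): max(-43.54, 0) = 0, max(-4.725, 0) = 0, max(25.65, 0) = 25.65
Node u (S = 155.2): V_u = 1/1.02·[0.4800·0.0000 + 0.5200·0.0000] = 0.0000
Node d (S = 121.5): V_d = 1/1.02·[0.4800·0.0000 + 0.5200·25.6500] = 13.0765
Node 0 (S = 135): V_0 = 1/1.02·[0.4800·0.0000 + 0.5200·13.0765] = 6.6664

$6.67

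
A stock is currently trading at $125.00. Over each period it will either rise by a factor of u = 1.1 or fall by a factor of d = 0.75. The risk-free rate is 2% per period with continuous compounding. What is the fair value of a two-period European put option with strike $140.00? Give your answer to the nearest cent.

$15.95

Risk-neutral probability p = (e^0.02 − 0.75)/(1.1 − 0.75) = 0.2702/0.3500 = 0.7720
Terminal stock prices: S_uu = 151.3, S_ud = 103.1, S_dd = 70.31
Terminal payoffs (K − S): max(-11.25, 0) = 0, max(36.88, 0) = 36.88, max(69.69, 0) = 69.69
Node u (S = 137.5): V_u = e^(−0.02)·[0.7720·0.0000 + 0.2280·36.8750] = 8.2409
Node d (S = 93.75): V_d = e^(−0.02)·[0.7720·36.8750 + 0.2280·69.6875] = 43.4778
Node 0 (S = 125): V_0 = e^(−0.02)·[0.7720·8.2409 + 0.2280·43.4778] = 15.9525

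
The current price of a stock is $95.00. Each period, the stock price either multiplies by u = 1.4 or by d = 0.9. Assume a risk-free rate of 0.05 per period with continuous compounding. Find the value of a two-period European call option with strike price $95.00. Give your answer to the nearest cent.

Risk-neutral probability p = (e^0.05 − 0.9)/(1.4 − 0.9) = 0.1513/0.5000 = 0.3025
Terminal stock prices: S_uu = 186.2, S_ud = 119.7, S_dd = 76.95
Terminal payoffs (S − K): max(91.2, 0) = 91.2, max(24.7, 0) = 24.7, max(-18.05, 0) = 0
Node u (S = 133): V_u = e^(−0.05)·[0.3025·91.2000 + 0.6975·24.7000] = 42.6332
Node d (S = 85.5): V_d = e^(−0.05)·[0.3025·24.7000 + 0.6975·0.0000] = 7.1083
Node 0 (S = 95): V_0 = e^(−0.05)·[0.3025·42.6332 + 0.6975·7.1083] = 16.9853

$16.99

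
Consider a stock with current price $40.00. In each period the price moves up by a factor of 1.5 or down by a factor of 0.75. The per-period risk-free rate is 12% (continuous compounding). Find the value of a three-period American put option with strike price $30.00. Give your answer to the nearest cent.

$1.46

Risk-neutral probability p = (e^0.12 − 0.75)/(1.5 − 0.75) = 0.3775/0.7500 = 0.5033
Terminal stock prices: S_uuu = 135, S_uud = 67.5, S_udd = 33.75, S_ddd = 16.88
Terminal payoffs (K − S): max(-105, 0) = 0, max(-37.5, 0) = 0, max(-3.75, 0) = 0, max(13.12, 0) = 13.12
Node uu (S = 90): continuation = e^(−0.12)·[0.5033·0.0000 + 0.4967·0.0000] = 0.0000; exercise value = 0.0000 ≤ continuation, so V_uu = 0.0000
Node ud (S = 45): continuation = e^(−0.12)·[0.5033·0.0000 + 0.4967·0.0000] = 0.0000; exercise value = 0.0000 ≤ continuation, so V_ud = 0.0000
Node dd (S = 22.5): continuation = e^(−0.12)·[0.5033·0.0000 + 0.4967·13.1250] = 5.7817; exercise value = 7.5000 > continuation, so V_dd = 7.5000 (exercise)
Node u (S = 60): continuation = e^(−0.12)·[0.5033·0.0000 + 0.4967·0.0000] = 0.0000; exercise value = 0.0000 ≤ continuation, so V_u = 0.0000
Node d (S = 30): continuation = e^(−0.12)·[0.5033·0.0000 + 0.4967·7.5000] = 3.3038; exercise value = 0.0000 ≤ continuation, so V_d = 3.3038
Node 0 (S = 40): continuation = e^(−0.12)·[0.5033·0.0000 + 0.4967·3.3038] = 1.4554; exercise value = 0.0000 ≤ continuation, so V_0 = 1.4554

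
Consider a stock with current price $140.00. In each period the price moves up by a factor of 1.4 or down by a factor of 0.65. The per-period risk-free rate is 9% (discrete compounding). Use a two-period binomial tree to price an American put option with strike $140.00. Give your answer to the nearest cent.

$21.15

Risk-neutral probability p = (1 + 0.09 − 0.65)/(1.4 − 0.65) = 0.4400/0.7500 = 0.5867
Terminal stock prices: S_uu = 274.4, S_ud = 127.4, S_dd = 59.15
Terminal payoffs (K − S): max(-134.4, 0) = 0, max(12.6, 0) = 12.6, max(80.85, 0) = 80.85
Node u (S = 196): continuation = 1/1.09·[0.5867·0.0000 + 0.4133·12.6000] = 4.7780; exercise value = 0.0000 ≤ continuation, so V_u = 4.7780
Node d (S = 91): continuation = 1/1.09·[0.5867·12.6000 + 0.4133·80.8500] = 37.4404; exercise value = 49.0000 > continuation, so V_d = 49.0000 (exercise)
Node 0 (S = 140): continuation = 1/1.09·[0.5867·4.7780 + 0.4133·49.0000] = 21.1527; exercise value = 0.0000 ≤ continuation, so V_0 = 21.1527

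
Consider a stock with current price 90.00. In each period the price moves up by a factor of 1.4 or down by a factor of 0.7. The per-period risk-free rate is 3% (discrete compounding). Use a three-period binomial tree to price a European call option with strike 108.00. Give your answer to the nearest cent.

Risk-neutral probability p = (1 + 0.03 − 0.7)/(1.4 − 0.7) = 0.3300/0.7000 = 0.4714
Terminal stock prices: S_uuu = 247, S_uud = 123.5, S_udd = 61.74, S_ddd = 30.87
Terminal payoffs (S − K): max(139, 0) = 139, max(15.48, 0) = 15.48, max(-46.26, 0) = 0, max(-77.13, 0) = 0
Node uu (S = 176.4): V_uu = 1/1.03·[0.4714·138.9600 + 0.5286·15.4800] = 71.5456
Node ud (S = 88.2): V_ud = 1/1.03·[0.4714·15.4800 + 0.5286·0.0000] = 7.0852
Node dd (S = 44.1): V_dd = 1/1.03·[0.4714·0.0000 + 0.5286·0.0000] = 0.0000
Node u (S = 126): V_u = 1/1.03·[0.4714·71.5456 + 0.5286·7.0852] = 36.3822
Node d (S = 63): V_d = 1/1.03·[0.4714·7.0852 + 0.5286·0.0000] = 3.2429
Node 0 (S = 90): V_0 = 1/1.03·[0.4714·36.3822 + 0.5286·3.2429] = 18.3162

18.32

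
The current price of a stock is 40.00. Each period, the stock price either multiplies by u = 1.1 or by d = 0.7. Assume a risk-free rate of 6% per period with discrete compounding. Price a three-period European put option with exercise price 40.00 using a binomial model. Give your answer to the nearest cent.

Risk-neutral probability p = (1 + 0.06 − 0.7)/(1.1 − 0.7) = 0.3600/0.4000 = 0.9000
Terminal stock prices: S_uuu = 53.24, S_uud = 33.88, S_udd = 21.56, S_ddd = 13.72
Terminal payoffs (K − S): max(-13.24, 0) = 0, max(6.12, 0) = 6.12, max(18.44, 0) = 18.44, max(26.28, 0) = 26.28
Node uu (S = 48.4): V_uu = 1/1.06·[0.9000·0.0000 + 0.1000·6.1200] = 0.5774
Node ud (S = 30.8): V_ud = 1/1.06·[0.9000·6.1200 + 0.1000·18.4400] = 6.9358
Node dd (S = 19.6): V_dd = 1/1.06·[0.9000·18.4400 + 0.1000·26.2800] = 18.1358
Node u (S = 44): V_u = 1/1.06·[0.9000·0.5774 + 0.1000·6.9358] = 1.1445
Node d (S = 28): V_d = 1/1.06·[0.9000·6.9358 + 0.1000·18.1358] = 7.5999
Node 0 (S = 40): V_0 = 1/1.06·[0.9000·1.1445 + 0.1000·7.5999] = 1.6887

1.69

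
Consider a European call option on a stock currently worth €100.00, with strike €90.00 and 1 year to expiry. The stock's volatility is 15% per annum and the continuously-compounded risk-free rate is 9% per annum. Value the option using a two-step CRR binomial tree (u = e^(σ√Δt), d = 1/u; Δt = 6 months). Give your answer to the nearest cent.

CRR parameters: u = e^(σ√Δt) = e^(0.15·√0.5) = 1.1119, d = 1/u = 0.8994
Per-period rate: rΔt = 0.09·0.5 = 0.045, so R = e^0.045 = 1.0460
Risk-neutral probability p = (e^0.045 − 0.8994)/(1.1119 − 0.8994) = 0.1467/0.2125 = 0.6901
Terminal stock prices: S_uu = 123.6, S_ud = 100, S_dd = 80.89
Terminal payoffs (S − K): max(33.63, 0) = 33.63, max(10, 0) = 10, max(-9.114, 0) = 0
Node u (S = 111.2): V_u = e^(−0.045)·[0.6901·33.6311 + 0.3099·10.0000] = 25.1498
Node d (S = 89.94): V_d = e^(−0.045)·[0.6901·10.0000 + 0.3099·0.0000] = 6.5971
Node 0 (S = 100): V_0 = e^(−0.045)·[0.6901·25.1498 + 0.3099·6.5971] = 18.5463

€18.55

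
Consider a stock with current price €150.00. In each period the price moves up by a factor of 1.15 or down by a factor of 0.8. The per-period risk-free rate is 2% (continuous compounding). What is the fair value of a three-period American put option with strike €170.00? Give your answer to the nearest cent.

€26.91

Risk-neutral probability p = (e^0.02 − 0.8)/(1.15 − 0.8) = 0.2202/0.3500 = 0.6291
Terminal stock prices: S_uuu = 228.1, S_uud = 158.7, S_udd = 110.4, S_ddd = 76.8
Terminal payoffs (K − S): max(-58.13, 0) = 0, max(11.3, 0) = 11.3, max(59.6, 0) = 59.6, max(93.2, 0) = 93.2
Node uu (S = 198.4): continuation = e^(−0.02)·[0.6291·0.0000 + 0.3709·11.3000] = 4.1077; exercise value = 0.0000 ≤ continuation, so V_uu = 4.1077
Node ud (S = 138): continuation = e^(−0.02)·[0.6291·11.3000 + 0.3709·59.6000] = 28.6338; exercise value = 32.0000 > continuation, so V_ud = 32.0000 (exercise)
Node dd (S = 96): continuation = e^(−0.02)·[0.6291·59.6000 + 0.3709·93.2000] = 70.6338; exercise value = 74.0000 > continuation, so V_dd = 74.0000 (exercise)
Node u (S = 172.5): continuation = e^(−0.02)·[0.6291·4.1077 + 0.3709·32.0000] = 14.1655; exercise value = 0.0000 ≤ continuation, so V_u = 14.1655
Node d (S = 120): continuation = e^(−0.02)·[0.6291·32.0000 + 0.3709·74.0000] = 46.6338; exercise value = 50.0000 > continuation, so V_d = 50.0000 (exercise)
Node 0 (S = 150): continuation = e^(−0.02)·[0.6291·14.1655 + 0.3709·50.0000] = 26.9112; exercise value = 20.0000 ≤ continuation, so V_0 = 26.9112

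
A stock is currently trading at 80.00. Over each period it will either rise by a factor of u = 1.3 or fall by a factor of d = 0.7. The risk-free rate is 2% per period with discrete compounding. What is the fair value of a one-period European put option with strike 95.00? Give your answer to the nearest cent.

Risk-neutral probability p = (1 + 0.02 − 0.7)/(1.3 − 0.7) = 0.3200/0.6000 = 0.5333
Terminal stock prices: S_u = 104, S_d = 56
Terminal payoffs (K − S): max(-9, 0) = 0, max(39, 0) = 39
Node 0 (S = 80): V_0 = 1/1.02·[0.5333·0.0000 + 0.4667·39.0000] = 17.8431

17.84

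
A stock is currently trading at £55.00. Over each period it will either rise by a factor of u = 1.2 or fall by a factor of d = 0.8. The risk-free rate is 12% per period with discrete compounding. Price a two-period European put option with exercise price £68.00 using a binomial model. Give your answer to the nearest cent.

Risk-neutral probability p = (1 + 0.12 − 0.8)/(1.2 − 0.8) = 0.3200/0.4000 = 0.8000
Terminal stock prices: S_uu = 79.2, S_ud = 52.8, S_dd = 35.2
Terminal payoffs (K − S): max(-11.2, 0) = 0, max(15.2, 0) = 15.2, max(32.8, 0) = 32.8
Node u (S = 66): V_u = 1/1.12·[0.8000·0.0000 + 0.2000·15.2000] = 2.7143
Node d (S = 44): V_d = 1/1.12·[0.8000·15.2000 + 0.2000·32.8000] = 16.7143
Node 0 (S = 55): V_0 = 1/1.12·[0.8000·2.7143 + 0.2000·16.7143] = 4.9235

£4.92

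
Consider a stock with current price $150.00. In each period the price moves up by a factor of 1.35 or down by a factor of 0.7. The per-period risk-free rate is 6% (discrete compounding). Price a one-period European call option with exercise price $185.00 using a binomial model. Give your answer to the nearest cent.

$9.14

Risk-neutral probability p = (1 + 0.06 − 0.7)/(1.35 − 0.7) = 0.3600/0.6500 = 0.5538
Terminal stock prices: S_u = 202.5, S_d = 105
Terminal payoffs (S − K): max(17.5, 0) = 17.5, max(-80, 0) = 0
Node 0 (S = 150): V_0 = 1/1.06·[0.5538·17.5000 + 0.4462·0.0000] = 9.1437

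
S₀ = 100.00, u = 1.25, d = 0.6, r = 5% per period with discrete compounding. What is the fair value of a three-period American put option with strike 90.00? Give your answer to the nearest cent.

11.69

Risk-neutral probability p = (1 + 0.05 − 0.6)/(1.25 − 0.6) = 0.4500/0.6500 = 0.6923
Terminal stock prices: S_uuu = 195.3, S_uud = 93.75, S_udd = 45, S_ddd = 21.6
Terminal payoffs (K − S): max(-105.3, 0) = 0, max(-3.75, 0) = 0, max(45, 0) = 45, max(68.4, 0) = 68.4
Node uu (S = 156.2): continuation = 1/1.05·[0.6923·0.0000 + 0.3077·0.0000] = 0.0000; exercise value = 0.0000 ≤ continuation, so V_uu = 0.0000
Node ud (S = 75): continuation = 1/1.05·[0.6923·0.0000 + 0.3077·45.0000] = 13.1868; exercise value = 15.0000 > continuation, so V_ud = 15.0000 (exercise)
Node dd (S = 36): continuation = 1/1.05·[0.6923·45.0000 + 0.3077·68.4000] = 49.7143; exercise value = 54.0000 > continuation, so V_dd = 54.0000 (exercise)
Node u (S = 125): continuation = 1/1.05·[0.6923·0.0000 + 0.3077·15.0000] = 4.3956; exercise value = 0.0000 ≤ continuation, so V_u = 4.3956
Node d (S = 60): continuation = 1/1.05·[0.6923·15.0000 + 0.3077·54.0000] = 25.7143; exercise value = 30.0000 > continuation, so V_d = 30.0000 (exercise)
Node 0 (S = 100): continuation = 1/1.05·[0.6923·4.3956 + 0.3077·30.0000] = 11.6894; exercise value = 0.0000 ≤ continuation, so V_0 = 11.6894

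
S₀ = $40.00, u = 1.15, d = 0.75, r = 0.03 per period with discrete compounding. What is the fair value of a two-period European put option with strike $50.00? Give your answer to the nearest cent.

$8.47

Risk-neutral probability p = (1 + 0.03 − 0.75)/(1.15 − 0.75) = 0.2800/0.4000 = 0.7000
Terminal stock prices: S_uu = 52.9, S_ud = 34.5, S_dd = 22.5
Terminal payoffs (K − S): max(-2.9, 0) = 0, max(15.5, 0) = 15.5, max(27.5, 0) = 27.5
Node u (S = 46): V_u = 1/1.03·[0.7000·0.0000 + 0.3000·15.5000] = 4.5146
Node d (S = 30): V_d = 1/1.03·[0.7000·15.5000 + 0.3000·27.5000] = 18.5437
Node 0 (S = 40): V_0 = 1/1.03·[0.7000·4.5146 + 0.3000·18.5437] = 8.4692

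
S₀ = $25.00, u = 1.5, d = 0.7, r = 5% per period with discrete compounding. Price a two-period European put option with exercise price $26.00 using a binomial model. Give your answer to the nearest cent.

Risk-neutral probability p = (1 + 0.05 − 0.7)/(1.5 − 0.7) = 0.3500/0.8000 = 0.4375
Terminal stock prices: S_uu = 56.25, S_ud = 26.25, S_dd = 12.25
Terminal payoffs (K − S): max(-30.25, 0) = 0, max(-0.25, 0) = 0, max(13.75, 0) = 13.75
Node u (S = 37.5): V_u = 1/1.05·[0.4375·0.0000 + 0.5625·0.0000] = 0.0000
Node d (S = 17.5): V_d = 1/1.05·[0.4375·0.0000 + 0.5625·13.7500] = 7.3661
Node 0 (S = 25): V_0 = 1/1.05·[0.4375·0.0000 + 0.5625·7.3661] = 3.9461

$3.95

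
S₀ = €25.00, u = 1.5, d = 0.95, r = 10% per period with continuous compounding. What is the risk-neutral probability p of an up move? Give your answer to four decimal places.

p = 0.2821

Risk-neutral probability p = (e^0.1 − 0.95)/(1.5 − 0.95) = 0.1552/0.5500 = 0.2821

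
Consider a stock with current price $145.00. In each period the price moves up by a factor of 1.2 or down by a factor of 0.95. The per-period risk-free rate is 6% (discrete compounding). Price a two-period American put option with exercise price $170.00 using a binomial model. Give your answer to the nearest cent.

$25.00

Risk-neutral probability p = (1 + 0.06 − 0.95)/(1.2 − 0.95) = 0.1100/0.2500 = 0.4400
Terminal stock prices: S_uu = 208.8, S_ud = 165.3, S_dd = 130.9
Terminal payoffs (K − S): max(-38.8, 0) = 0, max(4.7, 0) = 4.7, max(39.14, 0) = 39.14
Node u (S = 174): continuation = 1/1.06·[0.4400·0.0000 + 0.5600·4.7000] = 2.4830; exercise value = 0.0000 ≤ continuation, so V_u = 2.4830
Node d (S = 137.8): continuation = 1/1.06·[0.4400·4.7000 + 0.5600·39.1375] = 22.6274; exercise value = 32.2500 > continuation, so V_d = 32.2500 (exercise)
Node 0 (S = 145): continuation = 1/1.06·[0.4400·2.4830 + 0.5600·32.2500] = 18.0684; exercise value = 25.0000 > continuation, so V_0 = 25.0000 (exercise)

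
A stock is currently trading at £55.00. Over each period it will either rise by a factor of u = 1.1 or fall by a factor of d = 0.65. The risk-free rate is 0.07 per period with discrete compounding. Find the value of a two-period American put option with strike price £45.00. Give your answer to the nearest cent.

£0.88

Risk-neutral probability p = (1 + 0.07 − 0.65)/(1.1 − 0.65) = 0.4200/0.4500 = 0.9333
Terminal stock prices: S_uu = 66.55, S_ud = 39.33, S_dd = 23.24
Terminal payoffs (K − S): max(-21.55, 0) = 0, max(5.675, 0) = 5.675, max(21.76, 0) = 21.76
Node u (S = 60.5): continuation = 1/1.07·[0.9333·0.0000 + 0.0667·5.6750] = 0.3536; exercise value = 0.0000 ≤ continuation, so V_u = 0.3536
Node d (S = 35.75): continuation = 1/1.07·[0.9333·5.6750 + 0.0667·21.7625] = 6.3061; exercise value = 9.2500 > continuation, so V_d = 9.2500 (exercise)
Node 0 (S = 55): continuation = 1/1.07·[0.9333·0.3536 + 0.0667·9.2500] = 0.8847; exercise value = 0.0000 ≤ continuation, so V_0 = 0.8847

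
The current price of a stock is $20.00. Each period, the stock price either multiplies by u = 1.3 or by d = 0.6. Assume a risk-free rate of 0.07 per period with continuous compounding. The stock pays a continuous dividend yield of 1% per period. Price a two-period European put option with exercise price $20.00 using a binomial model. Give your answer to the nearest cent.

$3.01

Per-period risk-free factor R = e^0.07 = 1.0725; dividend-adjusted growth = e^(0.07−0.01) = 1.0618.
Risk-neutral probability p = (1.0618 − 0.6)/(1.3 − 0.6) = 0.4618/0.7000 = 0.6598
Terminal stock prices: S_uu = 33.8, S_ud = 15.6, S_dd = 7.2
Terminal payoffs (K − S): max(-13.8, 0) = 0, max(4.4, 0) = 4.4, max(12.8, 0) = 12.8
Node u (S = 26): V_u = e^(−0.07)·[0.6598·0.0000 + 0.3402·4.4000] = 1.3958
Node d (S = 12): V_d = e^(−0.07)·[0.6598·4.4000 + 0.3402·12.8000] = 6.7673
Node 0 (S = 20): V_0 = e^(−0.07)·[0.6598·1.3958 + 0.3402·6.7673] = 3.0054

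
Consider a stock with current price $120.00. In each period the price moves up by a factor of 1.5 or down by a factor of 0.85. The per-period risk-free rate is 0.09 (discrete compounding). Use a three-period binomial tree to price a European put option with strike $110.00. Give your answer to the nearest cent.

$7.04

Risk-neutral probability p = (1 + 0.09 − 0.85)/(1.5 − 0.85) = 0.2400/0.6500 = 0.3692
Terminal stock prices: S_uuu = 405, S_uud = 229.5, S_udd = 130, S_ddd = 73.69
Terminal payoffs (K − S): max(-295, 0) = 0, max(-119.5, 0) = 0, max(-20.05, 0) = 0, max(36.31, 0) = 36.31
Node uu (S = 270): V_uu = 1/1.09·[0.3692·0.0000 + 0.6308·0.0000] = 0.0000
Node ud (S = 153): V_ud = 1/1.09·[0.3692·0.0000 + 0.6308·0.0000] = 0.0000
Node dd (S = 86.7): V_dd = 1/1.09·[0.3692·0.0000 + 0.6308·36.3050] = 21.0092
Node u (S = 180): V_u = 1/1.09·[0.3692·0.0000 + 0.6308·0.0000] = 0.0000
Node d (S = 102): V_d = 1/1.09·[0.3692·0.0000 + 0.6308·21.0092] = 12.1578
Node 0 (S = 120): V_0 = 1/1.09·[0.3692·0.0000 + 0.6308·12.1578] = 7.0356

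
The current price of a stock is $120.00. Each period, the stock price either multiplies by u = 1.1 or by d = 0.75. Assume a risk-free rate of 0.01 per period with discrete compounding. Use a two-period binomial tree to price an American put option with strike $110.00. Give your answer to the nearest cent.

$7.15

Risk-neutral probability p = (1 + 0.01 − 0.75)/(1.1 − 0.75) = 0.2600/0.3500 = 0.7429
Terminal stock prices: S_uu = 145.2, S_ud = 99, S_dd = 67.5
Terminal payoffs (K − S): max(-35.2, 0) = 0, max(11, 0) = 11, max(42.5, 0) = 42.5
Node u (S = 132): continuation = 1/1.01·[0.7429·0.0000 + 0.2571·11.0000] = 2.8006; exercise value = 0.0000 ≤ continuation, so V_u = 2.8006
Node d (S = 90): continuation = 1/1.01·[0.7429·11.0000 + 0.2571·42.5000] = 18.9109; exercise value = 20.0000 > continuation, so V_d = 20.0000 (exercise)
Node 0 (S = 120): continuation = 1/1.01·[0.7429·2.8006 + 0.2571·20.0000] = 7.1518; exercise value = 0.0000 ≤ continuation, so V_0 = 7.1518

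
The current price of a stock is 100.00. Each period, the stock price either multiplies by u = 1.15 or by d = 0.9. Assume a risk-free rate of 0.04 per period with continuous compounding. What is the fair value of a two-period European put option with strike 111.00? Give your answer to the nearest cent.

8.69

Risk-neutral probability p = (e^0.04 − 0.9)/(1.15 − 0.9) = 0.1408/0.2500 = 0.5632
Terminal stock prices: S_uu = 132.2, S_ud = 103.5, S_dd = 81
Terminal payoffs (K − S): max(-21.25, 0) = 0, max(7.5, 0) = 7.5, max(30, 0) = 30
Node u (S = 115): V_u = e^(−0.04)·[0.5632·0.0000 + 0.4368·7.5000] = 3.1472
Node d (S = 90): V_d = e^(−0.04)·[0.5632·7.5000 + 0.4368·30.0000] = 16.6476
Node 0 (S = 100): V_0 = e^(−0.04)·[0.5632·3.1472 + 0.4368·16.6476] = 8.6890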